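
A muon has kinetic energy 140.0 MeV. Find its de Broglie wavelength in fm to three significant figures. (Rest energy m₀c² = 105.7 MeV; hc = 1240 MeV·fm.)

λ = 5.59 fm

Total energy E = KE + m₀c² = 140.0 + 105.7 = 245.7 MeV.
(pc)² = E² − (m₀c²)² = (245.7)² − (105.7)² = 4.920 × 10⁴ MeV², so pc = 221.8 MeV.
λ = hc/(pc) = 1240 MeV·fm / 221.8 MeV = 5.59 fm.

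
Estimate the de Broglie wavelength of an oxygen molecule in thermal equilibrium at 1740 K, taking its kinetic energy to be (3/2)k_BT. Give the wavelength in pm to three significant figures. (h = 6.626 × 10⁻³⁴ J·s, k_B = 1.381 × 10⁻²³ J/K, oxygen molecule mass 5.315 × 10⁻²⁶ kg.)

λ = 10.7 pm

KE = (3/2)k_BT = 1.5 × 1.381 × 10⁻²³ × 1740 = 3.604 × 10⁻²⁰ J.
p = √(2mKE) = √(2 × 5.315 × 10⁻²⁶ × 3.604 × 10⁻²⁰) = 6.190 × 10⁻²³ kg·m/s.
λ = h/p = 1.07 × 10⁻¹¹ m = 10.7 pm.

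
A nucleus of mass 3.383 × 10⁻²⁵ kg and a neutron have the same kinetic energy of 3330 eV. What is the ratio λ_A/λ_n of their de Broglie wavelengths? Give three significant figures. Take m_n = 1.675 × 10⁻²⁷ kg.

λ_A/λ_n = 0.0704

At fixed KE, p = √(2mKE) so λ = h/p ∝ 1/√m.
λ_A/λ_n = √(m_n/m_A) = √(1.675 × 10⁻²⁷/3.383 × 10⁻²⁵) = √(4.951 × 10⁻³) = 0.0704.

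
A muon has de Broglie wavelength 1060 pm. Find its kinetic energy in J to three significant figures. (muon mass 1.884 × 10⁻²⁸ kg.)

KE = 1.04 × 10⁻²¹ J

p = h/λ = 6.626 × 10⁻³⁴ / 1.060 × 10⁻⁹ = 6.251 × 10⁻²⁵ kg·m/s.
KE = p²/(2m) = (6.251 × 10⁻²⁵)² / (2 × 1.884 × 10⁻²⁸) = 1.037 × 10⁻²¹ J = 1.04 × 10⁻²¹ J.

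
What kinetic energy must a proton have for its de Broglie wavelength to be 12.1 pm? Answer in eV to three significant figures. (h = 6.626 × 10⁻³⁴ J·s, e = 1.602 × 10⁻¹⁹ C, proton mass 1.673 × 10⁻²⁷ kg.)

p = h/λ = 6.626 × 10⁻³⁴ / 1.210 × 10⁻¹¹ = 5.476 × 10⁻²³ kg·m/s.
KE = p²/(2m) = (5.476 × 10⁻²³)² / (2 × 1.673 × 10⁻²⁷) = 8.962 × 10⁻¹⁹ J = 5.59 eV.

KE = 5.59 eV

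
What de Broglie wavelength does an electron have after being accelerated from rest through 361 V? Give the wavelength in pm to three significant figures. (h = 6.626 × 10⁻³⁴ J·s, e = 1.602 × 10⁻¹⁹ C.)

λ = 64.6 pm

KE = eV = 1.602 × 10⁻¹⁹ × 361.0 = 5.783 × 10⁻¹⁷ J.
p = √(2mKE) = √(2 × 9.109 × 10⁻³¹ × 5.783 × 10⁻¹⁷) = 1.026 × 10⁻²³ kg·m/s.
λ = h/p = 6.626 × 10⁻³⁴ / 1.026 × 10⁻²³ = 6.46 × 10⁻¹¹ m = 64.6 pm.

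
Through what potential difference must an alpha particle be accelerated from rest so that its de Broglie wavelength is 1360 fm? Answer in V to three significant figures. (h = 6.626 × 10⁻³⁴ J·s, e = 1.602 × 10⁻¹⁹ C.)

p = h/λ = 6.626 × 10⁻³⁴ / 1.360 × 10⁻¹² = 4.872 × 10⁻²² kg·m/s.
KE = p²/(2m) = 1.786 × 10⁻¹⁷ J.
V = KE/2e = 1.786 × 10⁻¹⁷ / (2 × 1.602 × 10⁻¹⁹) = 55.7 V.

V = 55.7 V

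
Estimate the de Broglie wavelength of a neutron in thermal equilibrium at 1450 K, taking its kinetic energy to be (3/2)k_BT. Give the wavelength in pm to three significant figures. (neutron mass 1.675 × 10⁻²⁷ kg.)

KE = (3/2)k_BT = 1.5 × 1.381 × 10⁻²³ × 1450 = 3.004 × 10⁻²⁰ J.
p = √(2mKE) = √(2 × 1.675 × 10⁻²⁷ × 3.004 × 10⁻²⁰) = 1.003 × 10⁻²³ kg·m/s.
λ = h/p = 6.61 × 10⁻¹¹ m = 66.1 pm.

λ = 66.1 pm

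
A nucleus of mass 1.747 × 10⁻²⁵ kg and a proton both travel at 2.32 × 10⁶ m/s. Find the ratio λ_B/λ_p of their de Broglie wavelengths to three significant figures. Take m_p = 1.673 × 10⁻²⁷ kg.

λ_B/λ_p = 9.58 × 10⁻³

At fixed v, p = mv so λ = h/(mv) ∝ 1/m.
λ_B/λ_p = m_p/m_B = 1.673 × 10⁻²⁷/1.747 × 10⁻²⁵ = 9.58 × 10⁻³.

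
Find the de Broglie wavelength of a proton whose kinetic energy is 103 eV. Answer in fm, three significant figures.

λ = 2820 fm

KE = 103 eV = 1.650 × 10⁻¹⁷ J.
p = √(2mKE) = √(2 × 1.673 × 10⁻²⁷ × 1.650 × 10⁻¹⁷) = 2.350 × 10⁻²² kg·m/s.
λ = h/p = 6.626 × 10⁻³⁴ / 2.350 × 10⁻²² = 2.82 × 10⁻¹² m = 2820 fm.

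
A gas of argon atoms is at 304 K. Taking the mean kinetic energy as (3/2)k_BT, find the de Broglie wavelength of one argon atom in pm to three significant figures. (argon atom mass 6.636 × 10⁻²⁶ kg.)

KE = (3/2)k_BT = 1.5 × 1.381 × 10⁻²³ × 304 = 6.297 × 10⁻²¹ J.
p = √(2mKE) = √(2 × 6.636 × 10⁻²⁶ × 6.297 × 10⁻²¹) = 2.891 × 10⁻²³ kg·m/s.
λ = h/p = 2.29 × 10⁻¹¹ m = 22.9 pm.

λ = 22.9 pm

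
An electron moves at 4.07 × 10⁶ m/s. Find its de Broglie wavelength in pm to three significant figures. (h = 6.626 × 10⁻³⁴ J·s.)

p = mv = 9.109 × 10⁻³¹ × 4.07 × 10⁶ = 3.707 × 10⁻²⁴ kg·m/s.
λ = h/p = 6.626 × 10⁻³⁴ / 3.707 × 10⁻²⁴ = 1.79 × 10⁻¹⁰ m = 179 pm.

λ = 179 pm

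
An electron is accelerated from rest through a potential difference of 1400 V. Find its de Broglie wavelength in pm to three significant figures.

KE = eV = 1.602 × 10⁻¹⁹ × 1400 = 2.243 × 10⁻¹⁶ J.
p = √(2mKE) = √(2 × 9.109 × 10⁻³¹ × 2.243 × 10⁻¹⁶) = 2.021 × 10⁻²³ kg·m/s.
λ = h/p = 6.626 × 10⁻³⁴ / 2.021 × 10⁻²³ = 3.28 × 10⁻¹¹ m = 32.8 pm.

λ = 32.8 pm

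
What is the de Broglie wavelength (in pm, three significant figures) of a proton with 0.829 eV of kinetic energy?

λ = 31.4 pm

KE = 0.829 eV = 1.328 × 10⁻¹⁹ J.
p = √(2mKE) = √(2 × 1.673 × 10⁻²⁷ × 1.328 × 10⁻¹⁹) = 2.108 × 10⁻²³ kg·m/s.
λ = h/p = 6.626 × 10⁻³⁴ / 2.108 × 10⁻²³ = 3.14 × 10⁻¹¹ m = 31.4 pm.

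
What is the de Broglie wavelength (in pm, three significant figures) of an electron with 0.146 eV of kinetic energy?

λ = 3210 pm

KE = 0.146 eV = 2.339 × 10⁻²⁰ J.
p = √(2mKE) = √(2 × 9.109 × 10⁻³¹ × 2.339 × 10⁻²⁰) = 2.064 × 10⁻²⁵ kg·m/s.
λ = h/p = 6.626 × 10⁻³⁴ / 2.064 × 10⁻²⁵ = 3.21 × 10⁻⁹ m = 3210 pm.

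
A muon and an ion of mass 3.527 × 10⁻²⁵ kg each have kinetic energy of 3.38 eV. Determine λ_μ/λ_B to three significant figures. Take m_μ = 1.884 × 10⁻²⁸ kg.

At fixed KE, p = √(2mKE) so λ = h/p ∝ 1/√m.
λ_μ/λ_B = √(m_B/m_μ) = √(3.527 × 10⁻²⁵/1.884 × 10⁻²⁸) = √(1872) = 43.3.

λ_μ/λ_B = 43.3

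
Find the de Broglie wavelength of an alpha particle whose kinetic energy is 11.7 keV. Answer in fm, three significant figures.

KE = 11.7 keV = 1.874 × 10⁻¹⁵ J.
p = √(2mKE) = √(2 × 6.645 × 10⁻²⁷ × 1.874 × 10⁻¹⁵) = 4.991 × 10⁻²¹ kg·m/s.
λ = h/p = 6.626 × 10⁻³⁴ / 4.991 × 10⁻²¹ = 1.33 × 10⁻¹³ m = 133 fm.

λ = 133 fm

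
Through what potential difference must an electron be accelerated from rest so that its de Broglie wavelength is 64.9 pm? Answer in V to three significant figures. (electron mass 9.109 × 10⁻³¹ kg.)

p = h/λ = 6.626 × 10⁻³⁴ / 6.490 × 10⁻¹¹ = 1.021 × 10⁻²³ kg·m/s.
KE = p²/(2m) = 5.722 × 10⁻¹⁷ J.
V = KE/e = 5.722 × 10⁻¹⁷ / (1.602 × 10⁻¹⁹) = 357 V.

V = 357 V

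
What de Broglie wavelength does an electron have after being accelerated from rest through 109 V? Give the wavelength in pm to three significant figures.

λ = 117 pm

KE = eV = 1.602 × 10⁻¹⁹ × 109.0 = 1.746 × 10⁻¹⁷ J.
p = √(2mKE) = √(2 × 9.109 × 10⁻³¹ × 1.746 × 10⁻¹⁷) = 5.640 × 10⁻²⁴ kg·m/s.
λ = h/p = 6.626 × 10⁻³⁴ / 5.640 × 10⁻²⁴ = 1.17 × 10⁻¹⁰ m = 117 pm.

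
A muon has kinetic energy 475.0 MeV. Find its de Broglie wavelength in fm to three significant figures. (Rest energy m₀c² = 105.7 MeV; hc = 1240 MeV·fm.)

Total energy E = KE + m₀c² = 475.0 + 105.7 = 580.7 MeV.
(pc)² = E² − (m₀c²)² = (580.7)² − (105.7)² = 3.260 × 10⁵ MeV², so pc = 571.0 MeV.
λ = hc/(pc) = 1240 MeV·fm / 571.0 MeV = 2.17 fm.

λ = 2.17 fm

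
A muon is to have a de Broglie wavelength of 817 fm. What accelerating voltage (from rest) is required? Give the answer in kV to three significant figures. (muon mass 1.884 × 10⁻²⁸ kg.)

p = h/λ = 6.626 × 10⁻³⁴ / 8.170 × 10⁻¹³ = 8.110 × 10⁻²² kg·m/s.
KE = p²/(2m) = 1.746 × 10⁻¹⁵ J.
V = KE/e = 1.746 × 10⁻¹⁵ / (1.602 × 10⁻¹⁹) = 10.9 kV.

V = 10.9 kV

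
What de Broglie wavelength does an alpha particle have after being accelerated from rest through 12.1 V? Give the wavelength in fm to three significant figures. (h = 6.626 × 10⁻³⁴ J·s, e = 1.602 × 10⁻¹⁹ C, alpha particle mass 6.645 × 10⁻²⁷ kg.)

KE = 2eV = 2 × 1.602 × 10⁻¹⁹ × 12.10 = 3.877 × 10⁻¹⁸ J.
p = √(2mKE) = √(2 × 6.645 × 10⁻²⁷ × 3.877 × 10⁻¹⁸) = 2.270 × 10⁻²² kg·m/s.
λ = h/p = 6.626 × 10⁻³⁴ / 2.270 × 10⁻²² = 2.92 × 10⁻¹² m = 2920 fm.

λ = 2920 fm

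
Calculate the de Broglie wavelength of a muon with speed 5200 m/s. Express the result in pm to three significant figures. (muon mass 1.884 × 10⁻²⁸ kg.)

λ = 676 pm

p = mv = 1.884 × 10⁻²⁸ × 5200 = 9.797 × 10⁻²⁵ kg·m/s.
λ = h/p = 6.626 × 10⁻³⁴ / 9.797 × 10⁻²⁵ = 6.76 × 10⁻¹⁰ m = 676 pm.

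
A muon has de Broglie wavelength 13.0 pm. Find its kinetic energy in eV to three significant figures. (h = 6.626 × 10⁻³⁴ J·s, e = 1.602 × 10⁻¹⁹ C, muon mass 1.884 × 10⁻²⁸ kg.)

KE = 43.0 eV

p = h/λ = 6.626 × 10⁻³⁴ / 1.300 × 10⁻¹¹ = 5.097 × 10⁻²³ kg·m/s.
KE = p²/(2m) = (5.097 × 10⁻²³)² / (2 × 1.884 × 10⁻²⁸) = 6.895 × 10⁻¹⁸ J = 43.0 eV.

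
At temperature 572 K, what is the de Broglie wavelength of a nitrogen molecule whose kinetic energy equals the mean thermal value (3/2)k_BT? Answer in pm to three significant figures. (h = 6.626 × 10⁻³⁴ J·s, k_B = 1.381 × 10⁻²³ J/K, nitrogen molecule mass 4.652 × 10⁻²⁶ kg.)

KE = (3/2)k_BT = 1.5 × 1.381 × 10⁻²³ × 572 = 1.185 × 10⁻²⁰ J.
p = √(2mKE) = √(2 × 4.652 × 10⁻²⁶ × 1.185 × 10⁻²⁰) = 3.320 × 10⁻²³ kg·m/s.
λ = h/p = 2.00 × 10⁻¹¹ m = 20.0 pm.

λ = 20.0 pm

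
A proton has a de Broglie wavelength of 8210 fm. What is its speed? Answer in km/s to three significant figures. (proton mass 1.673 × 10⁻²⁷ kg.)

p = h/λ = 6.626 × 10⁻³⁴ / 8.210 × 10⁻¹² = 8.071 × 10⁻²³ kg·m/s.
v = p/m = 8.071 × 10⁻²³ / 1.673 × 10⁻²⁷ = 4.82 × 10⁴ m/s = 48.2 km/s.

v = 48.2 km/s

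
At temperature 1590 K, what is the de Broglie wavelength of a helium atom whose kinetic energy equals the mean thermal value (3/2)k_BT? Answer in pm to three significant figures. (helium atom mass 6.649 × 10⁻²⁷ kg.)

KE = (3/2)k_BT = 1.5 × 1.381 × 10⁻²³ × 1590 = 3.294 × 10⁻²⁰ J.
p = √(2mKE) = √(2 × 6.649 × 10⁻²⁷ × 3.294 × 10⁻²⁰) = 2.093 × 10⁻²³ kg·m/s.
λ = h/p = 3.17 × 10⁻¹¹ m = 31.7 pm.

λ = 31.7 pm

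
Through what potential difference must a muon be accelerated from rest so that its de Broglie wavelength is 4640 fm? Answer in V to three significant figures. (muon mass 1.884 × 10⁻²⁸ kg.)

p = h/λ = 6.626 × 10⁻³⁴ / 4.640 × 10⁻¹² = 1.428 × 10⁻²² kg·m/s.
KE = p²/(2m) = 5.412 × 10⁻¹⁷ J.
V = KE/e = 5.412 × 10⁻¹⁷ / (1.602 × 10⁻¹⁹) = 338 V.

V = 338 V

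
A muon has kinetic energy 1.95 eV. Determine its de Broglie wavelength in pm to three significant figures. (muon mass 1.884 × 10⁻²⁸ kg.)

λ = 61.1 pm

KE = 1.95 eV = 3.124 × 10⁻¹⁹ J.
p = √(2mKE) = √(2 × 1.884 × 10⁻²⁸ × 3.124 × 10⁻¹⁹) = 1.085 × 10⁻²³ kg·m/s.
λ = h/p = 6.626 × 10⁻³⁴ / 1.085 × 10⁻²³ = 6.11 × 10⁻¹¹ m = 61.1 pm.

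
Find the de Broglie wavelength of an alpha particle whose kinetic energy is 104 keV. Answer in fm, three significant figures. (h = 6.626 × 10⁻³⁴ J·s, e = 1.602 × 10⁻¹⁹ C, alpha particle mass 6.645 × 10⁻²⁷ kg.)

λ = 44.5 fm

KE = 104 keV = 1.666 × 10⁻¹⁴ J.
p = √(2mKE) = √(2 × 6.645 × 10⁻²⁷ × 1.666 × 10⁻¹⁴) = 1.488 × 10⁻²⁰ kg·m/s.
λ = h/p = 6.626 × 10⁻³⁴ / 1.488 × 10⁻²⁰ = 4.45 × 10⁻¹⁴ m = 44.5 fm.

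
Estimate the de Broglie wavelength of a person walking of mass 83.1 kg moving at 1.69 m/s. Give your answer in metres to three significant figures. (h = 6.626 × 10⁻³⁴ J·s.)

p = mv = 83.1 × 1.69 = 1.404 × 10² kg·m/s.
λ = h/p = 6.626 × 10⁻³⁴ / 1.404 × 10² = 4.72 × 10⁻³⁶ m.

λ = 4.72 × 10⁻³⁶ m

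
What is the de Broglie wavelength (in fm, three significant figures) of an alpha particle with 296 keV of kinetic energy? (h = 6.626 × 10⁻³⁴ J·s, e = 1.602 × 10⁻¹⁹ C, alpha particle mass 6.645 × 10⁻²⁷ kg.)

KE = 296 keV = 4.742 × 10⁻¹⁴ J.
p = √(2mKE) = √(2 × 6.645 × 10⁻²⁷ × 4.742 × 10⁻¹⁴) = 2.510 × 10⁻²⁰ kg·m/s.
λ = h/p = 6.626 × 10⁻³⁴ / 2.510 × 10⁻²⁰ = 2.64 × 10⁻¹⁴ m = 26.4 fm.

λ = 26.4 fm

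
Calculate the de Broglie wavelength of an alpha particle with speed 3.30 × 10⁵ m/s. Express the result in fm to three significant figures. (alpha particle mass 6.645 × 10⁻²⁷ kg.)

λ = 302 fm

p = mv = 6.645 × 10⁻²⁷ × 3.30 × 10⁵ = 2.193 × 10⁻²¹ kg·m/s.
λ = h/p = 6.626 × 10⁻³⁴ / 2.193 × 10⁻²¹ = 3.02 × 10⁻¹³ m = 302 fm.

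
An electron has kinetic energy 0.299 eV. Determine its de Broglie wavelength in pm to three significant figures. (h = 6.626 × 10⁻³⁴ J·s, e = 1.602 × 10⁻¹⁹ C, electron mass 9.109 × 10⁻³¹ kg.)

λ = 2240 pm

KE = 0.299 eV = 4.790 × 10⁻²⁰ J.
p = √(2mKE) = √(2 × 9.109 × 10⁻³¹ × 4.790 × 10⁻²⁰) = 2.954 × 10⁻²⁵ kg·m/s.
λ = h/p = 6.626 × 10⁻³⁴ / 2.954 × 10⁻²⁵ = 2.24 × 10⁻⁹ m = 2240 pm.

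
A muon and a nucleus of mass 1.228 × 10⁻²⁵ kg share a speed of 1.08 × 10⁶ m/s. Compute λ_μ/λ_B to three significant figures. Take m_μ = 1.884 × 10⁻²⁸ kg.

At fixed v, p = mv so λ = h/(mv) ∝ 1/m.
λ_μ/λ_B = m_B/m_μ = 1.228 × 10⁻²⁵/1.884 × 10⁻²⁸ = 652.

λ_μ/λ_B = 652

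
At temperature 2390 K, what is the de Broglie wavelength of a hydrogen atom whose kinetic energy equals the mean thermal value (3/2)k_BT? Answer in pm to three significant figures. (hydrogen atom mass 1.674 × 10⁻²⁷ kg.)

KE = (3/2)k_BT = 1.5 × 1.381 × 10⁻²³ × 2390 = 4.951 × 10⁻²⁰ J.
p = √(2mKE) = √(2 × 1.674 × 10⁻²⁷ × 4.951 × 10⁻²⁰) = 1.287 × 10⁻²³ kg·m/s.
λ = h/p = 5.15 × 10⁻¹¹ m = 51.5 pm.

λ = 51.5 pm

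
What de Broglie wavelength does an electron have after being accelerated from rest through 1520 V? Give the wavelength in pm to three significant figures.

KE = eV = 1.602 × 10⁻¹⁹ × 1520 = 2.435 × 10⁻¹⁶ J.
p = √(2mKE) = √(2 × 9.109 × 10⁻³¹ × 2.435 × 10⁻¹⁶) = 2.106 × 10⁻²³ kg·m/s.
λ = h/p = 6.626 × 10⁻³⁴ / 2.106 × 10⁻²³ = 3.15 × 10⁻¹¹ m = 31.5 pm.

λ = 31.5 pm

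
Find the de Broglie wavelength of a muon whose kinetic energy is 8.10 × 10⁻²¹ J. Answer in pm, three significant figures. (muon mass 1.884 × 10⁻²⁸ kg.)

p = √(2mKE) = √(2 × 1.884 × 10⁻²⁸ × 8.100 × 10⁻²¹) = 1.747 × 10⁻²⁴ kg·m/s.
λ = h/p = 6.626 × 10⁻³⁴ / 1.747 × 10⁻²⁴ = 3.79 × 10⁻¹⁰ m = 379 pm.

λ = 379 pm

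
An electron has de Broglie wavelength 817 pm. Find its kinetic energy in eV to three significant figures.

KE = 2.25 eV

p = h/λ = 6.626 × 10⁻³⁴ / 8.170 × 10⁻¹⁰ = 8.110 × 10⁻²⁵ kg·m/s.
KE = p²/(2m) = (8.110 × 10⁻²⁵)² / (2 × 9.109 × 10⁻³¹) = 3.610 × 10⁻¹⁹ J = 2.25 eV.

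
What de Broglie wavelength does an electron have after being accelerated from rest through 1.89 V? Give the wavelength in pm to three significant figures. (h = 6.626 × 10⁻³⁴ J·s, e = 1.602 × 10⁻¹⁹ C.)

KE = eV = 1.602 × 10⁻¹⁹ × 1.890 = 3.028 × 10⁻¹⁹ J.
p = √(2mKE) = √(2 × 9.109 × 10⁻³¹ × 3.028 × 10⁻¹⁹) = 7.427 × 10⁻²⁵ kg·m/s.
λ = h/p = 6.626 × 10⁻³⁴ / 7.427 × 10⁻²⁵ = 8.92 × 10⁻¹⁰ m = 892 pm.

λ = 892 pm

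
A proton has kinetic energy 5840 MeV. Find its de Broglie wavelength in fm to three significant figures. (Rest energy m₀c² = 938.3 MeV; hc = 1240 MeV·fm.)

Total energy E = KE + m₀c² = 5840 + 938.3 = 6778.3 MeV.
(pc)² = E² − (m₀c²)² = (6778.3)² − (938.3)² = 4.506 × 10⁷ MeV², so pc = 6713 MeV.
λ = hc/(pc) = 1240 MeV·fm / 6713 MeV = 0.185 fm.

λ = 0.185 fm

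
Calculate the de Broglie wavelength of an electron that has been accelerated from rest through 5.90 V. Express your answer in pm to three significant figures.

λ = 505 pm

KE = eV = 1.602 × 10⁻¹⁹ × 5.900 = 9.452 × 10⁻¹⁹ J.
p = √(2mKE) = √(2 × 9.109 × 10⁻³¹ × 9.452 × 10⁻¹⁹) = 1.312 × 10⁻²⁴ kg·m/s.
λ = h/p = 6.626 × 10⁻³⁴ / 1.312 × 10⁻²⁴ = 5.05 × 10⁻¹⁰ m = 505 pm.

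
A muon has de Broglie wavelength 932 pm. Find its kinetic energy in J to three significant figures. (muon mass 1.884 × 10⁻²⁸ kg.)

KE = 1.34 × 10⁻²¹ J

p = h/λ = 6.626 × 10⁻³⁴ / 9.320 × 10⁻¹⁰ = 7.109 × 10⁻²⁵ kg·m/s.
KE = p²/(2m) = (7.109 × 10⁻²⁵)² / (2 × 1.884 × 10⁻²⁸) = 1.341 × 10⁻²¹ J = 1.34 × 10⁻²¹ J.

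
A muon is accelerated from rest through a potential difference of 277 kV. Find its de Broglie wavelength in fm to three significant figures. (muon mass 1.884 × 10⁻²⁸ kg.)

KE = eV = 1.602 × 10⁻¹⁹ × 2.770 × 10⁵ = 4.438 × 10⁻¹⁴ J.
p = √(2mKE) = √(2 × 1.884 × 10⁻²⁸ × 4.438 × 10⁻¹⁴) = 4.089 × 10⁻²¹ kg·m/s.
λ = h/p = 6.626 × 10⁻³⁴ / 4.089 × 10⁻²¹ = 1.62 × 10⁻¹³ m = 162 fm.

λ = 162 fm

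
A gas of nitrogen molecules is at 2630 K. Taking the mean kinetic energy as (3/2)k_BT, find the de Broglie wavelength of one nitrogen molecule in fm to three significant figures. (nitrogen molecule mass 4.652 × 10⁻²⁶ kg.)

λ = 9310 fm

KE = (3/2)k_BT = 1.5 × 1.381 × 10⁻²³ × 2630 = 5.448 × 10⁻²⁰ J.
p = √(2mKE) = √(2 × 4.652 × 10⁻²⁶ × 5.448 × 10⁻²⁰) = 7.120 × 10⁻²³ kg·m/s.
λ = h/p = 9.31 × 10⁻¹² m = 9310 fm.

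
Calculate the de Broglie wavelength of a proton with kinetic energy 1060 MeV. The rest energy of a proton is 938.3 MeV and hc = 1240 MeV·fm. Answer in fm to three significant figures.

Total energy E = KE + m₀c² = 1060 + 938.3 = 1998.3 MeV.
(pc)² = E² − (m₀c²)² = (1998.3)² − (938.3)² = 3.113 × 10⁶ MeV², so pc = 1764 MeV.
λ = hc/(pc) = 1240 MeV·fm / 1764 MeV = 0.703 fm.

λ = 0.703 fm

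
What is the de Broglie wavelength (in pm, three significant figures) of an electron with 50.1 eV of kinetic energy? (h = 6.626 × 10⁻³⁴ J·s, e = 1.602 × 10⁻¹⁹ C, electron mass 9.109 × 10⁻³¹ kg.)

λ = 173 pm

KE = 50.1 eV = 8.026 × 10⁻¹⁸ J.
p = √(2mKE) = √(2 × 9.109 × 10⁻³¹ × 8.026 × 10⁻¹⁸) = 3.824 × 10⁻²⁴ kg·m/s.
λ = h/p = 6.626 × 10⁻³⁴ / 3.824 × 10⁻²⁴ = 1.73 × 10⁻¹⁰ m = 173 pm.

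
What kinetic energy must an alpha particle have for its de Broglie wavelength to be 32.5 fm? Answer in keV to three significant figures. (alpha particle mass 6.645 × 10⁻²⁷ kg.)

KE = 195 keV

p = h/λ = 6.626 × 10⁻³⁴ / 3.250 × 10⁻¹⁴ = 2.039 × 10⁻²⁰ kg·m/s.
KE = p²/(2m) = (2.039 × 10⁻²⁰)² / (2 × 6.645 × 10⁻²⁷) = 3.128 × 10⁻¹⁴ J = 195 keV.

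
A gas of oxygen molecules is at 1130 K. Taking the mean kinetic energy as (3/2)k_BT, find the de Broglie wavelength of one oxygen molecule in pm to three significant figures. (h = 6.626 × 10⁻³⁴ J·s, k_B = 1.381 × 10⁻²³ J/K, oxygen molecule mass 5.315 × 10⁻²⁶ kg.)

λ = 13.3 pm

KE = (3/2)k_BT = 1.5 × 1.381 × 10⁻²³ × 1130 = 2.341 × 10⁻²⁰ J.
p = √(2mKE) = √(2 × 5.315 × 10⁻²⁶ × 2.341 × 10⁻²⁰) = 4.988 × 10⁻²³ kg·m/s.
λ = h/p = 1.33 × 10⁻¹¹ m = 13.3 pm.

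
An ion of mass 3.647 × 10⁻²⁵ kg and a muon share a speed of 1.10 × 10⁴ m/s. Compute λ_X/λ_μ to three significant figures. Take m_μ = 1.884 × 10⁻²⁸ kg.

λ_X/λ_μ = 5.17 × 10⁻⁴

At fixed v, p = mv so λ = h/(mv) ∝ 1/m.
λ_X/λ_μ = m_μ/m_X = 1.884 × 10⁻²⁸/3.647 × 10⁻²⁵ = 5.17 × 10⁻⁴.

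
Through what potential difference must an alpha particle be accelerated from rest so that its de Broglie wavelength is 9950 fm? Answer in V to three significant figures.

V = 1.04 V

p = h/λ = 6.626 × 10⁻³⁴ / 9.950 × 10⁻¹² = 6.659 × 10⁻²³ kg·m/s.
KE = p²/(2m) = 3.337 × 10⁻¹⁹ J.
V = KE/2e = 3.337 × 10⁻¹⁹ / (2 × 1.602 × 10⁻¹⁹) = 1.04 V.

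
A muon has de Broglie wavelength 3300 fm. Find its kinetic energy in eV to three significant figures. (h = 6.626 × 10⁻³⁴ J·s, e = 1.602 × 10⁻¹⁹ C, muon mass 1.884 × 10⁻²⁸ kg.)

KE = 668 eV

p = h/λ = 6.626 × 10⁻³⁴ / 3.300 × 10⁻¹² = 2.008 × 10⁻²² kg·m/s.
KE = p²/(2m) = (2.008 × 10⁻²²)² / (2 × 1.884 × 10⁻²⁸) = 1.070 × 10⁻¹⁶ J = 668 eV.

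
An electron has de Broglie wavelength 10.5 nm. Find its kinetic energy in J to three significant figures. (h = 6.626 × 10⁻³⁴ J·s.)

p = h/λ = 6.626 × 10⁻³⁴ / 1.050 × 10⁻⁸ = 6.310 × 10⁻²⁶ kg·m/s.
KE = p²/(2m) = (6.310 × 10⁻²⁶)² / (2 × 9.109 × 10⁻³¹) = 2.186 × 10⁻²¹ J = 2.19 × 10⁻²¹ J.

KE = 2.19 × 10⁻²¹ J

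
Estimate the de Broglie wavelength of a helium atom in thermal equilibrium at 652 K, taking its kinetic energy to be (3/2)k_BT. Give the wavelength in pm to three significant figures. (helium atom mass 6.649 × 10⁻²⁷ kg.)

KE = (3/2)k_BT = 1.5 × 1.381 × 10⁻²³ × 652 = 1.351 × 10⁻²⁰ J.
p = √(2mKE) = √(2 × 6.649 × 10⁻²⁷ × 1.351 × 10⁻²⁰) = 1.340 × 10⁻²³ kg·m/s.
λ = h/p = 4.94 × 10⁻¹¹ m = 49.4 pm.

λ = 49.4 pm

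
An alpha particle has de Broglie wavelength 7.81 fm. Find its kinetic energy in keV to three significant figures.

p = h/λ = 6.626 × 10⁻³⁴ / 7.810 × 10⁻¹⁵ = 8.484 × 10⁻²⁰ kg·m/s.
KE = p²/(2m) = (8.484 × 10⁻²⁰)² / (2 × 6.645 × 10⁻²⁷) = 5.416 × 10⁻¹³ J = 3380 keV.

KE = 3380 keV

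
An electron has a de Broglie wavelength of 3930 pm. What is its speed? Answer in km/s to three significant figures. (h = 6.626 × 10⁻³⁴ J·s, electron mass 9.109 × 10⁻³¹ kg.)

v = 185 km/s

p = h/λ = 6.626 × 10⁻³⁴ / 3.930 × 10⁻⁹ = 1.686 × 10⁻²⁵ kg·m/s.
v = p/m = 1.686 × 10⁻²⁵ / 9.109 × 10⁻³¹ = 1.85 × 10⁵ m/s = 185 km/s.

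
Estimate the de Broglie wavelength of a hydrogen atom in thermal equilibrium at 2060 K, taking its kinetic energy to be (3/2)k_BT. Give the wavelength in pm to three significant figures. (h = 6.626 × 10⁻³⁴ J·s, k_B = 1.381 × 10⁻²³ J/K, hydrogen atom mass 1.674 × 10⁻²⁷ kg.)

λ = 55.4 pm

KE = (3/2)k_BT = 1.5 × 1.381 × 10⁻²³ × 2060 = 4.267 × 10⁻²⁰ J.
p = √(2mKE) = √(2 × 1.674 × 10⁻²⁷ × 4.267 × 10⁻²⁰) = 1.195 × 10⁻²³ kg·m/s.
λ = h/p = 5.54 × 10⁻¹¹ m = 55.4 pm.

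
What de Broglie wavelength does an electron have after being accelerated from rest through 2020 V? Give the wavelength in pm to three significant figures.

KE = eV = 1.602 × 10⁻¹⁹ × 2020 = 3.236 × 10⁻¹⁶ J.
p = √(2mKE) = √(2 × 9.109 × 10⁻³¹ × 3.236 × 10⁻¹⁶) = 2.428 × 10⁻²³ kg·m/s.
λ = h/p = 6.626 × 10⁻³⁴ / 2.428 × 10⁻²³ = 2.73 × 10⁻¹¹ m = 27.3 pm.

λ = 27.3 pm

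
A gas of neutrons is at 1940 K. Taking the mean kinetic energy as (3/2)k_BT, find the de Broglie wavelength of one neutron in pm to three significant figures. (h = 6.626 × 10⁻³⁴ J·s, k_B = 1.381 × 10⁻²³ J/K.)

λ = 57.1 pm

KE = (3/2)k_BT = 1.5 × 1.381 × 10⁻²³ × 1940 = 4.019 × 10⁻²⁰ J.
p = √(2mKE) = √(2 × 1.675 × 10⁻²⁷ × 4.019 × 10⁻²⁰) = 1.160 × 10⁻²³ kg·m/s.
λ = h/p = 5.71 × 10⁻¹¹ m = 57.1 pm.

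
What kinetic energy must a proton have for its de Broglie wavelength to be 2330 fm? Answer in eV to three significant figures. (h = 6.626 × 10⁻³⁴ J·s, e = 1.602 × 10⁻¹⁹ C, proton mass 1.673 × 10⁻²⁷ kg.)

p = h/λ = 6.626 × 10⁻³⁴ / 2.330 × 10⁻¹² = 2.844 × 10⁻²² kg·m/s.
KE = p²/(2m) = (2.844 × 10⁻²²)² / (2 × 1.673 × 10⁻²⁷) = 2.417 × 10⁻¹⁷ J = 151 eV.

KE = 151 eV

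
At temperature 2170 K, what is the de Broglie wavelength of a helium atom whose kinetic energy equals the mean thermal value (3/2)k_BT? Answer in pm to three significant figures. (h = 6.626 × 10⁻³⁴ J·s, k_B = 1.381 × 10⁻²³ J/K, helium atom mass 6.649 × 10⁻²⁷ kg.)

KE = (3/2)k_BT = 1.5 × 1.381 × 10⁻²³ × 2170 = 4.495 × 10⁻²⁰ J.
p = √(2mKE) = √(2 × 6.649 × 10⁻²⁷ × 4.495 × 10⁻²⁰) = 2.445 × 10⁻²³ kg·m/s.
λ = h/p = 2.71 × 10⁻¹¹ m = 27.1 pm.

λ = 27.1 pm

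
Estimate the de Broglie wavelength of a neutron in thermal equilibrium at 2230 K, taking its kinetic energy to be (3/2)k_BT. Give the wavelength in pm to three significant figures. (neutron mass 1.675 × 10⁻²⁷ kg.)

KE = (3/2)k_BT = 1.5 × 1.381 × 10⁻²³ × 2230 = 4.619 × 10⁻²⁰ J.
p = √(2mKE) = √(2 × 1.675 × 10⁻²⁷ × 4.619 × 10⁻²⁰) = 1.244 × 10⁻²³ kg·m/s.
λ = h/p = 5.33 × 10⁻¹¹ m = 53.3 pm.

λ = 53.3 pm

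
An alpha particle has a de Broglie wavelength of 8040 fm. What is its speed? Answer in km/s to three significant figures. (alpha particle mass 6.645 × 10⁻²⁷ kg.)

p = h/λ = 6.626 × 10⁻³⁴ / 8.040 × 10⁻¹² = 8.241 × 10⁻²³ kg·m/s.
v = p/m = 8.241 × 10⁻²³ / 6.645 × 10⁻²⁷ = 1.24 × 10⁴ m/s = 12.4 km/s.

v = 12.4 km/s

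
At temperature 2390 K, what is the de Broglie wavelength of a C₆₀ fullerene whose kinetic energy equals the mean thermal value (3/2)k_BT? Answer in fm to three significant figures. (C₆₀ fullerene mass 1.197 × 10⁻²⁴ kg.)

KE = (3/2)k_BT = 1.5 × 1.381 × 10⁻²³ × 2390 = 4.951 × 10⁻²⁰ J.
p = √(2mKE) = √(2 × 1.197 × 10⁻²⁴ × 4.951 × 10⁻²⁰) = 3.443 × 10⁻²² kg·m/s.
λ = h/p = 1.92 × 10⁻¹² m = 1920 fm.

λ = 1920 fm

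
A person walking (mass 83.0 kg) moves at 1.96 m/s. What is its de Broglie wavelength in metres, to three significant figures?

p = mv = 83.0 × 1.96 = 1.627 × 10² kg·m/s.
λ = h/p = 6.626 × 10⁻³⁴ / 1.627 × 10² = 4.07 × 10⁻³⁶ m.

λ = 4.07 × 10⁻³⁶ m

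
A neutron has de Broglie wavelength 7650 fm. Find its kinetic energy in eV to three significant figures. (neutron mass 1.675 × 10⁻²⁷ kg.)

KE = 14.0 eV

p = h/λ = 6.626 × 10⁻³⁴ / 7.650 × 10⁻¹² = 8.661 × 10⁻²³ kg·m/s.
KE = p²/(2m) = (8.661 × 10⁻²³)² / (2 × 1.675 × 10⁻²⁷) = 2.239 × 10⁻¹⁸ J = 14.0 eV.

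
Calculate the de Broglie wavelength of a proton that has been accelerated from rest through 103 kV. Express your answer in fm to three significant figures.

λ = 89.2 fm

KE = eV = 1.602 × 10⁻¹⁹ × 1.030 × 10⁵ = 1.650 × 10⁻¹⁴ J.
p = √(2mKE) = √(2 × 1.673 × 10⁻²⁷ × 1.650 × 10⁻¹⁴) = 7.430 × 10⁻²¹ kg·m/s.
λ = h/p = 6.626 × 10⁻³⁴ / 7.430 × 10⁻²¹ = 8.92 × 10⁻¹⁴ m = 89.2 fm.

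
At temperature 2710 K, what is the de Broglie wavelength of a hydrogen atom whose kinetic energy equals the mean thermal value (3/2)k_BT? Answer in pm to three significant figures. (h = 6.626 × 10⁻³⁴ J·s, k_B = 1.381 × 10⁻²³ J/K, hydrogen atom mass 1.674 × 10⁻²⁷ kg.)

KE = (3/2)k_BT = 1.5 × 1.381 × 10⁻²³ × 2710 = 5.614 × 10⁻²⁰ J.
p = √(2mKE) = √(2 × 1.674 × 10⁻²⁷ × 5.614 × 10⁻²⁰) = 1.371 × 10⁻²³ kg·m/s.
λ = h/p = 4.83 × 10⁻¹¹ m = 48.3 pm.

λ = 48.3 pm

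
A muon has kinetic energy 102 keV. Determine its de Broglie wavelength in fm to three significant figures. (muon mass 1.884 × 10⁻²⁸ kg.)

KE = 102 keV = 1.634 × 10⁻¹⁴ J.
p = √(2mKE) = √(2 × 1.884 × 10⁻²⁸ × 1.634 × 10⁻¹⁴) = 2.481 × 10⁻²¹ kg·m/s.
λ = h/p = 6.626 × 10⁻³⁴ / 2.481 × 10⁻²¹ = 2.67 × 10⁻¹³ m = 267 fm.

λ = 267 fm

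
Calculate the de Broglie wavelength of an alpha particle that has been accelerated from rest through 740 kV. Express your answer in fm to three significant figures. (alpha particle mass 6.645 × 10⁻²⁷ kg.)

KE = 2eV = 2 × 1.602 × 10⁻¹⁹ × 7.400 × 10⁵ = 2.371 × 10⁻¹³ J.
p = √(2mKE) = √(2 × 6.645 × 10⁻²⁷ × 2.371 × 10⁻¹³) = 5.613 × 10⁻²⁰ kg·m/s.
λ = h/p = 6.626 × 10⁻³⁴ / 5.613 × 10⁻²⁰ = 1.18 × 10⁻¹⁴ m = 11.8 fm.

λ = 11.8 fm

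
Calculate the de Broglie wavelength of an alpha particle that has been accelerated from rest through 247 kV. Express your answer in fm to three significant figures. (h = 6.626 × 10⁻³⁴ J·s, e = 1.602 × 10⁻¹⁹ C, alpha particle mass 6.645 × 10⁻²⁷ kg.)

KE = 2eV = 2 × 1.602 × 10⁻¹⁹ × 2.470 × 10⁵ = 7.914 × 10⁻¹⁴ J.
p = √(2mKE) = √(2 × 6.645 × 10⁻²⁷ × 7.914 × 10⁻¹⁴) = 3.243 × 10⁻²⁰ kg·m/s.
λ = h/p = 6.626 × 10⁻³⁴ / 3.243 × 10⁻²⁰ = 2.04 × 10⁻¹⁴ m = 20.4 fm.

λ = 20.4 fm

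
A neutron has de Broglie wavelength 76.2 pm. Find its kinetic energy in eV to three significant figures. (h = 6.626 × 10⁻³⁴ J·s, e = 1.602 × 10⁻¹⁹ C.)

KE = 0.141 eV

p = h/λ = 6.626 × 10⁻³⁴ / 7.620 × 10⁻¹¹ = 8.696 × 10⁻²⁴ kg·m/s.
KE = p²/(2m) = (8.696 × 10⁻²⁴)² / (2 × 1.675 × 10⁻²⁷) = 2.257 × 10⁻²⁰ J = 0.141 eV.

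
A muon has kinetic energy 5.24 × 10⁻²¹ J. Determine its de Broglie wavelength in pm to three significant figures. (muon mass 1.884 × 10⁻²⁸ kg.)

λ = 472 pm

p = √(2mKE) = √(2 × 1.884 × 10⁻²⁸ × 5.240 × 10⁻²¹) = 1.405 × 10⁻²⁴ kg·m/s.
λ = h/p = 6.626 × 10⁻³⁴ / 1.405 × 10⁻²⁴ = 4.72 × 10⁻¹⁰ m = 472 pm.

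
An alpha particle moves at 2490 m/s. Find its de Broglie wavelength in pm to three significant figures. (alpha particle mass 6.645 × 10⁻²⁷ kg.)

λ = 40.0 pm

p = mv = 6.645 × 10⁻²⁷ × 2490 = 1.655 × 10⁻²³ kg·m/s.
λ = h/p = 6.626 × 10⁻³⁴ / 1.655 × 10⁻²³ = 4.00 × 10⁻¹¹ m = 40.0 pm.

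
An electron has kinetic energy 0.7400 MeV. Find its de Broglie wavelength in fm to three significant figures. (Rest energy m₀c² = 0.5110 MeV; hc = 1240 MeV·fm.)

Total energy E = KE + m₀c² = 0.7400 + 0.5110 = 1.2510 MeV.
(pc)² = E² − (m₀c²)² = (1.2510)² − (0.5110)² = 1.304 MeV², so pc = 1.142 MeV.
λ = hc/(pc) = 1240 MeV·fm / 1.142 MeV = 1090 fm.

λ = 1090 fm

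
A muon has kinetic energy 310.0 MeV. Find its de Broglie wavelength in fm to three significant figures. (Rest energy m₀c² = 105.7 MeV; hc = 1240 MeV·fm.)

Total energy E = KE + m₀c² = 310.0 + 105.7 = 415.7 MeV.
(pc)² = E² − (m₀c²)² = (415.7)² − (105.7)² = 1.616 × 10⁵ MeV², so pc = 402.0 MeV.
λ = hc/(pc) = 1240 MeV·fm / 402.0 MeV = 3.08 fm.

λ = 3.08 fm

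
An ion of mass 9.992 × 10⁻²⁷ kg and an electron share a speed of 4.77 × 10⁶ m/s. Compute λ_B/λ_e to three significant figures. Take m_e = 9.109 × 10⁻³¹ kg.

At fixed v, p = mv so λ = h/(mv) ∝ 1/m.
λ_B/λ_e = m_e/m_B = 9.109 × 10⁻³¹/9.992 × 10⁻²⁷ = 9.12 × 10⁻⁵.

λ_B/λ_e = 9.12 × 10⁻⁵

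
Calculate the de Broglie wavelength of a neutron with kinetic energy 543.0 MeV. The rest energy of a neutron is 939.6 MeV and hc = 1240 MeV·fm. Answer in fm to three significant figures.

λ = 1.08 fm

Total energy E = KE + m₀c² = 543.0 + 939.6 = 1482.6 MeV.
(pc)² = E² − (m₀c²)² = (1482.6)² − (939.6)² = 1.315 × 10⁶ MeV², so pc = 1147 MeV.
λ = hc/(pc) = 1240 MeV·fm / 1147 MeV = 1.08 fm.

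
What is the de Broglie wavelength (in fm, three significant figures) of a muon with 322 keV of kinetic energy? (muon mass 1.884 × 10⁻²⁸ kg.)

KE = 322 keV = 5.158 × 10⁻¹⁴ J.
p = √(2mKE) = √(2 × 1.884 × 10⁻²⁸ × 5.158 × 10⁻¹⁴) = 4.409 × 10⁻²¹ kg·m/s.
λ = h/p = 6.626 × 10⁻³⁴ / 4.409 × 10⁻²¹ = 1.50 × 10⁻¹³ m = 150 fm.

λ = 150 fm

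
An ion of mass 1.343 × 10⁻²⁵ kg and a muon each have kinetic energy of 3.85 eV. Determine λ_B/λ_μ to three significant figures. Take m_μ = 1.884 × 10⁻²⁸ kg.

At fixed KE, p = √(2mKE) so λ = h/p ∝ 1/√m.
λ_B/λ_μ = √(m_μ/m_B) = √(1.884 × 10⁻²⁸/1.343 × 10⁻²⁵) = √(1.403 × 10⁻³) = 0.0375.

λ_B/λ_μ = 0.0375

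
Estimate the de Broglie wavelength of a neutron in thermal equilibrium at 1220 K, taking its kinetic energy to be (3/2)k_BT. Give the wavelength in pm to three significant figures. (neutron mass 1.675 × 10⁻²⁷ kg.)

λ = 72.0 pm

KE = (3/2)k_BT = 1.5 × 1.381 × 10⁻²³ × 1220 = 2.527 × 10⁻²⁰ J.
p = √(2mKE) = √(2 × 1.675 × 10⁻²⁷ × 2.527 × 10⁻²⁰) = 9.201 × 10⁻²⁴ kg·m/s.
λ = h/p = 7.20 × 10⁻¹¹ m = 72.0 pm.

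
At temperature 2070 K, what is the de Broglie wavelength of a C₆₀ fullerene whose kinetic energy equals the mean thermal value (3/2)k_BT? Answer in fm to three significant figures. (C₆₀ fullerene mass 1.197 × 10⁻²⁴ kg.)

λ = 2070 fm

KE = (3/2)k_BT = 1.5 × 1.381 × 10⁻²³ × 2070 = 4.288 × 10⁻²⁰ J.
p = √(2mKE) = √(2 × 1.197 × 10⁻²⁴ × 4.288 × 10⁻²⁰) = 3.204 × 10⁻²² kg·m/s.
λ = h/p = 2.07 × 10⁻¹² m = 2070 fm.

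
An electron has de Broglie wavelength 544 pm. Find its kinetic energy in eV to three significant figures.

p = h/λ = 6.626 × 10⁻³⁴ / 5.440 × 10⁻¹⁰ = 1.218 × 10⁻²⁴ kg·m/s.
KE = p²/(2m) = (1.218 × 10⁻²⁴)² / (2 × 9.109 × 10⁻³¹) = 8.143 × 10⁻¹⁹ J = 5.08 eV.

KE = 5.08 eV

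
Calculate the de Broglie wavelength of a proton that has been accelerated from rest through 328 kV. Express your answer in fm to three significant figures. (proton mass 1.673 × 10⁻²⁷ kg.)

KE = eV = 1.602 × 10⁻¹⁹ × 3.280 × 10⁵ = 5.255 × 10⁻¹⁴ J.
p = √(2mKE) = √(2 × 1.673 × 10⁻²⁷ × 5.255 × 10⁻¹⁴) = 1.326 × 10⁻²⁰ kg·m/s.
λ = h/p = 6.626 × 10⁻³⁴ / 1.326 × 10⁻²⁰ = 5.00 × 10⁻¹⁴ m = 50.0 fm.

λ = 50.0 fm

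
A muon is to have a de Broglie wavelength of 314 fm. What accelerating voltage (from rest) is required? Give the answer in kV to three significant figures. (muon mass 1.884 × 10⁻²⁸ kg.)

V = 73.8 kV

p = h/λ = 6.626 × 10⁻³⁴ / 3.140 × 10⁻¹³ = 2.110 × 10⁻²¹ kg·m/s.
KE = p²/(2m) = 1.182 × 10⁻¹⁴ J.
V = KE/e = 1.182 × 10⁻¹⁴ / (1.602 × 10⁻¹⁹) = 73.8 kV.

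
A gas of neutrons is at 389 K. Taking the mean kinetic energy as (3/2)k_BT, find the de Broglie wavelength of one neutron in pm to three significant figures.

KE = (3/2)k_BT = 1.5 × 1.381 × 10⁻²³ × 389 = 8.058 × 10⁻²¹ J.
p = √(2mKE) = √(2 × 1.675 × 10⁻²⁷ × 8.058 × 10⁻²¹) = 5.196 × 10⁻²⁴ kg·m/s.
λ = h/p = 1.28 × 10⁻¹⁰ m = 128 pm.

λ = 128 pm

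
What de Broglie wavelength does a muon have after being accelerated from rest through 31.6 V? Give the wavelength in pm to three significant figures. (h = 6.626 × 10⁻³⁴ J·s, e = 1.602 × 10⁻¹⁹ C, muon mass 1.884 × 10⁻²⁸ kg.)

KE = eV = 1.602 × 10⁻¹⁹ × 31.60 = 5.062 × 10⁻¹⁸ J.
p = √(2mKE) = √(2 × 1.884 × 10⁻²⁸ × 5.062 × 10⁻¹⁸) = 4.367 × 10⁻²³ kg·m/s.
λ = h/p = 6.626 × 10⁻³⁴ / 4.367 × 10⁻²³ = 1.52 × 10⁻¹¹ m = 15.2 pm.

λ = 15.2 pm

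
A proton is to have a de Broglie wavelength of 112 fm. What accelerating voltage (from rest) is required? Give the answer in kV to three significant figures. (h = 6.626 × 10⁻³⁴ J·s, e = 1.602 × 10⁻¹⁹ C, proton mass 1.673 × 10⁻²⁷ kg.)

V = 65.3 kV

p = h/λ = 6.626 × 10⁻³⁴ / 1.120 × 10⁻¹³ = 5.916 × 10⁻²¹ kg·m/s.
KE = p²/(2m) = 1.046 × 10⁻¹⁴ J.
V = KE/e = 1.046 × 10⁻¹⁴ / (1.602 × 10⁻¹⁹) = 65.3 kV.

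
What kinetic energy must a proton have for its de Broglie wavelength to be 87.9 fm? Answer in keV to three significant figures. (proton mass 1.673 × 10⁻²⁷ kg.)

p = h/λ = 6.626 × 10⁻³⁴ / 8.790 × 10⁻¹⁴ = 7.538 × 10⁻²¹ kg·m/s.
KE = p²/(2m) = (7.538 × 10⁻²¹)² / (2 × 1.673 × 10⁻²⁷) = 1.698 × 10⁻¹⁴ J = 106 keV.

KE = 106 keV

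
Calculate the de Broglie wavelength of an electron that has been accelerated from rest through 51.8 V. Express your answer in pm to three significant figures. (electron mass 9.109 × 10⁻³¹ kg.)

KE = eV = 1.602 × 10⁻¹⁹ × 51.80 = 8.298 × 10⁻¹⁸ J.
p = √(2mKE) = √(2 × 9.109 × 10⁻³¹ × 8.298 × 10⁻¹⁸) = 3.888 × 10⁻²⁴ kg·m/s.
λ = h/p = 6.626 × 10⁻³⁴ / 3.888 × 10⁻²⁴ = 1.70 × 10⁻¹⁰ m = 170 pm.

λ = 170 pm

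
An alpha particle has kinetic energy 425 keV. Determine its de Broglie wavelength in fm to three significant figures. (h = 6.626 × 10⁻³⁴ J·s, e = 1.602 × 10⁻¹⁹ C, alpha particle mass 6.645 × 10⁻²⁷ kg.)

KE = 425 keV = 6.809 × 10⁻¹⁴ J.
p = √(2mKE) = √(2 × 6.645 × 10⁻²⁷ × 6.809 × 10⁻¹⁴) = 3.008 × 10⁻²⁰ kg·m/s.
λ = h/p = 6.626 × 10⁻³⁴ / 3.008 × 10⁻²⁰ = 2.20 × 10⁻¹⁴ m = 22.0 fm.

λ = 22.0 fm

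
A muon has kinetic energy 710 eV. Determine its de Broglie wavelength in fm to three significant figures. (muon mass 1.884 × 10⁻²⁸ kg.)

KE = 710 eV = 1.137 × 10⁻¹⁶ J.
p = √(2mKE) = √(2 × 1.884 × 10⁻²⁸ × 1.137 × 10⁻¹⁶) = 2.070 × 10⁻²² kg·m/s.
λ = h/p = 6.626 × 10⁻³⁴ / 2.070 × 10⁻²² = 3.20 × 10⁻¹² m = 3200 fm.

λ = 3200 fm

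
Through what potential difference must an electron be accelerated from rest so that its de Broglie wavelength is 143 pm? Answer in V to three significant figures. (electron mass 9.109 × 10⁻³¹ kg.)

V = 73.6 V

p = h/λ = 6.626 × 10⁻³⁴ / 1.430 × 10⁻¹⁰ = 4.634 × 10⁻²⁴ kg·m/s.
KE = p²/(2m) = 1.179 × 10⁻¹⁷ J.
V = KE/e = 1.179 × 10⁻¹⁷ / (1.602 × 10⁻¹⁹) = 73.6 V.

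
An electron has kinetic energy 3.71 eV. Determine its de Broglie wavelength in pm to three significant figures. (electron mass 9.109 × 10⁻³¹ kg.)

λ = 637 pm

KE = 3.71 eV = 5.943 × 10⁻¹⁹ J.
p = √(2mKE) = √(2 × 9.109 × 10⁻³¹ × 5.943 × 10⁻¹⁹) = 1.041 × 10⁻²⁴ kg·m/s.
λ = h/p = 6.626 × 10⁻³⁴ / 1.041 × 10⁻²⁴ = 6.37 × 10⁻¹⁰ m = 637 pm.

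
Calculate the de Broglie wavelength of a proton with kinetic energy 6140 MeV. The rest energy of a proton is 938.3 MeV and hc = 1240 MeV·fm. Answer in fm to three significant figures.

Total energy E = KE + m₀c² = 6140 + 938.3 = 7078.3 MeV.
(pc)² = E² − (m₀c²)² = (7078.3)² − (938.3)² = 4.922 × 10⁷ MeV², so pc = 7016 MeV.
λ = hc/(pc) = 1240 MeV·fm / 7016 MeV = 0.177 fm.

λ = 0.177 fm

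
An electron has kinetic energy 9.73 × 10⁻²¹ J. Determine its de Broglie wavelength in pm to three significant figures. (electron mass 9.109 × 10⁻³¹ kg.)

λ = 4980 pm

p = √(2mKE) = √(2 × 9.109 × 10⁻³¹ × 9.730 × 10⁻²¹) = 1.331 × 10⁻²⁵ kg·m/s.
λ = h/p = 6.626 × 10⁻³⁴ / 1.331 × 10⁻²⁵ = 4.98 × 10⁻⁹ m = 4980 pm.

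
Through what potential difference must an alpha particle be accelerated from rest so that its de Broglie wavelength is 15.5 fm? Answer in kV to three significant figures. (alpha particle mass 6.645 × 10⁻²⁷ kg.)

V = 429 kV

p = h/λ = 6.626 × 10⁻³⁴ / 1.550 × 10⁻¹⁴ = 4.275 × 10⁻²⁰ kg·m/s.
KE = p²/(2m) = 1.375 × 10⁻¹³ J.
V = KE/2e = 1.375 × 10⁻¹³ / (2 × 1.602 × 10⁻¹⁹) = 429 kV.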